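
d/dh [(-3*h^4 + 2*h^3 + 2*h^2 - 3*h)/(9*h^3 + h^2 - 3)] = (-27*h^6 - 6*h^5 - 16*h^4 + 90*h^3 - 15*h^2 - 12*h + 9)/(81*h^6 + 18*h^5 + h^4 - 54*h^3 - 6*h^2 + 9)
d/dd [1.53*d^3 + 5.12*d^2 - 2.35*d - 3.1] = 4.59*d^2 + 10.24*d - 2.35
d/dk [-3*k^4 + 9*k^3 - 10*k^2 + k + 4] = -12*k^3 + 27*k^2 - 20*k + 1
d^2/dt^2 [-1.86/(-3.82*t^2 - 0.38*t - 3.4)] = (-54.283728*t^2 - 5.399952*t + 1.86*(7.64*t + 0.38)*(15.28*t + 0.76) - 48.31536)/(3.82*t^2 + 0.38*t + 3.4)^3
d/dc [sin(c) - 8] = cos(c)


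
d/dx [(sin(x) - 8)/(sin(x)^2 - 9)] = (16*sin(x) + cos(x)^2 - 10)*cos(x)/(sin(x)^2 - 9)^2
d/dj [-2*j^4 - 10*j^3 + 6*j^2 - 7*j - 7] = -8*j^3 - 30*j^2 + 12*j - 7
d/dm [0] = 0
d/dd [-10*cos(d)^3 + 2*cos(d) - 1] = 2*(15*cos(d)^2 - 1)*sin(d)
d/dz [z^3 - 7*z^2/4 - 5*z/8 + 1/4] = 3*z^2 - 7*z/2 - 5/8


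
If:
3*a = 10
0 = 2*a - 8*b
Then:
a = 10/3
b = 5/6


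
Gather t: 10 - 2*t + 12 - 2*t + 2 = 24 - 4*t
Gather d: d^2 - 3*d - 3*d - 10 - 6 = d^2 - 6*d - 16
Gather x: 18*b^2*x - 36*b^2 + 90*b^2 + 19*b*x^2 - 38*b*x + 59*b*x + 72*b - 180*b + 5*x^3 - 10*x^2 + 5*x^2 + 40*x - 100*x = 54*b^2 - 108*b + 5*x^3 + x^2*(19*b - 5) + x*(18*b^2 + 21*b - 60)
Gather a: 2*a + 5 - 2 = 2*a + 3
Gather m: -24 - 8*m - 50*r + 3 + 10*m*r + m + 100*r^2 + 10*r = m*(10*r - 7) + 100*r^2 - 40*r - 21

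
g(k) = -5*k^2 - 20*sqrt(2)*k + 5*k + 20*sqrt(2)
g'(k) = -10*k - 20*sqrt(2) + 5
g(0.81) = 6.14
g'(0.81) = -31.38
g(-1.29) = 50.00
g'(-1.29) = -10.38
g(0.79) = 6.77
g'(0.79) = -31.18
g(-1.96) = 54.71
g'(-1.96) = -3.68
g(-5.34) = 10.04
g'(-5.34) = 30.12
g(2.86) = -79.21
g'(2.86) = -51.88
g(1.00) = 0.00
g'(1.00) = -33.28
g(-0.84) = 44.32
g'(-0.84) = -14.88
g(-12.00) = -412.30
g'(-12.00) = 96.72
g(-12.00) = -412.30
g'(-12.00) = 96.72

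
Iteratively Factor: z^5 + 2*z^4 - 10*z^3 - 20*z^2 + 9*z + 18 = (z - 3)*(z^4 + 5*z^3 + 5*z^2 - 5*z - 6) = (z - 3)*(z + 3)*(z^3 + 2*z^2 - z - 2) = (z - 3)*(z - 1)*(z + 3)*(z^2 + 3*z + 2) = (z - 3)*(z - 1)*(z + 1)*(z + 3)*(z + 2)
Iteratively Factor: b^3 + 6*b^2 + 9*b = (b)*(b^2 + 6*b + 9) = b*(b + 3)*(b + 3)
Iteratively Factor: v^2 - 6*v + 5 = (v - 5)*(v - 1)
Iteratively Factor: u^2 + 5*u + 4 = (u + 4)*(u + 1)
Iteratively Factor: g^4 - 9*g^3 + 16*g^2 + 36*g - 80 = (g - 4)*(g^3 - 5*g^2 - 4*g + 20) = (g - 5)*(g - 4)*(g^2 - 4) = (g - 5)*(g - 4)*(g + 2)*(g - 2)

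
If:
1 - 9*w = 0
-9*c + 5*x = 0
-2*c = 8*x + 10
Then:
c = -25/41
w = 1/9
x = -45/41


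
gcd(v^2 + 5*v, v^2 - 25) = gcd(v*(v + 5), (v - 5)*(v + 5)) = v + 5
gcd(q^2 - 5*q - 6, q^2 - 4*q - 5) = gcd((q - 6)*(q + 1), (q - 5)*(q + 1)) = q + 1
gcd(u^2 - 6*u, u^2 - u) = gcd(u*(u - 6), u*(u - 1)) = u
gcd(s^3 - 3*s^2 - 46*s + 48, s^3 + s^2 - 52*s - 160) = s - 8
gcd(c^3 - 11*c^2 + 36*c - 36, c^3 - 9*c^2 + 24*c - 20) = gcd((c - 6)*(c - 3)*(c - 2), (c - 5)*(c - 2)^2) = c - 2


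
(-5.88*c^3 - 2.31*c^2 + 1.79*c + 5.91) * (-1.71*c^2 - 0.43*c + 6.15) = 10.0548*c^5 + 6.4785*c^4 - 38.2296*c^3 - 25.0823*c^2 + 8.4672*c + 36.3465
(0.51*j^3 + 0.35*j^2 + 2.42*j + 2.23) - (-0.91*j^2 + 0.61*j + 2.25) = 0.51*j^3 + 1.26*j^2 + 1.81*j - 0.02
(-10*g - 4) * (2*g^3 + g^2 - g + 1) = -20*g^4 - 18*g^3 + 6*g^2 - 6*g - 4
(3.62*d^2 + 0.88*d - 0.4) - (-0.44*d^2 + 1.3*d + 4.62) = 4.06*d^2 - 0.42*d - 5.02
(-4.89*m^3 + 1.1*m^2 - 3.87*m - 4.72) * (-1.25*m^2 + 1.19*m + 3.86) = 6.1125*m^5 - 7.1941*m^4 - 12.7289*m^3 + 5.5407*m^2 - 20.555*m - 18.2192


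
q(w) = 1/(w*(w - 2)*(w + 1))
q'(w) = -1/(w*(w - 2)*(w + 1)^2) - 1/(w*(w - 2)^2*(w + 1)) - 1/(w^2*(w - 2)*(w + 1)) = (-w*(w - 2) - w*(w + 1) - (w - 2)*(w + 1))/(w^2*(w - 2)^2*(w + 1)^2)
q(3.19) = 0.06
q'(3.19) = -0.09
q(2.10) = 1.54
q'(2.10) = -16.59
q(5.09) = 0.01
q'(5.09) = -0.01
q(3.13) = 0.07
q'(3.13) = -0.10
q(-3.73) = -0.02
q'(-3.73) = -0.01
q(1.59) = -0.59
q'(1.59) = -0.84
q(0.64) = -0.70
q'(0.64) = 1.01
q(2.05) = 3.20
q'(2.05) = -66.58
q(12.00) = 0.00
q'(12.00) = 0.00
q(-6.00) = 0.00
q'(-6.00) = 0.00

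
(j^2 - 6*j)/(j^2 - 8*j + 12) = j/(j - 2)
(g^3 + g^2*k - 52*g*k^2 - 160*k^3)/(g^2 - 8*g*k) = g + 9*k + 20*k^2/g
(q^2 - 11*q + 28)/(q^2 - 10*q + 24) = (q - 7)/(q - 6)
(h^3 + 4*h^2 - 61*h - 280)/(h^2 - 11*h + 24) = (h^2 + 12*h + 35)/(h - 3)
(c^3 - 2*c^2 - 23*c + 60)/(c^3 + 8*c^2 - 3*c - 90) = (c - 4)/(c + 6)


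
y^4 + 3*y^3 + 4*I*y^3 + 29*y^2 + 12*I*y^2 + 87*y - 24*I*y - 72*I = (y + 3)*(y - 3*I)*(y - I)*(y + 8*I)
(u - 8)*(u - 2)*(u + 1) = u^3 - 9*u^2 + 6*u + 16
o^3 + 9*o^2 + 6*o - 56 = (o - 2)*(o + 4)*(o + 7)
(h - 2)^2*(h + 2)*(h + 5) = h^4 + 3*h^3 - 14*h^2 - 12*h + 40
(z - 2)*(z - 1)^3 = z^4 - 5*z^3 + 9*z^2 - 7*z + 2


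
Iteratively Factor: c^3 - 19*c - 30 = (c + 3)*(c^2 - 3*c - 10) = (c + 2)*(c + 3)*(c - 5)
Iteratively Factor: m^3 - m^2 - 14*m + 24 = (m - 2)*(m^2 + m - 12) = (m - 2)*(m + 4)*(m - 3)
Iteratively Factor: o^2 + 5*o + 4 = (o + 4)*(o + 1)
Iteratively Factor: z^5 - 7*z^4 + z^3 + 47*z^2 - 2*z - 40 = (z + 1)*(z^4 - 8*z^3 + 9*z^2 + 38*z - 40) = (z - 5)*(z + 1)*(z^3 - 3*z^2 - 6*z + 8) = (z - 5)*(z + 1)*(z + 2)*(z^2 - 5*z + 4) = (z - 5)*(z - 1)*(z + 1)*(z + 2)*(z - 4)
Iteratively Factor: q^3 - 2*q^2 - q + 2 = (q - 2)*(q^2 - 1) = (q - 2)*(q + 1)*(q - 1)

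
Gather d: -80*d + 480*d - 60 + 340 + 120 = 400*d + 400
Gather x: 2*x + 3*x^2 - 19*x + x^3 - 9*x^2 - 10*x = x^3 - 6*x^2 - 27*x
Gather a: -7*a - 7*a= -14*a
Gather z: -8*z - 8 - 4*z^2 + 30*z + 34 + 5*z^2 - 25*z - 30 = z^2 - 3*z - 4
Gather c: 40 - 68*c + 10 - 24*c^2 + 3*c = -24*c^2 - 65*c + 50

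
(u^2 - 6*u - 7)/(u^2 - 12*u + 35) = (u + 1)/(u - 5)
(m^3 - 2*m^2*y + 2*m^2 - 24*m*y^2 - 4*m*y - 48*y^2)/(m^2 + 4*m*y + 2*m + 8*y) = m - 6*y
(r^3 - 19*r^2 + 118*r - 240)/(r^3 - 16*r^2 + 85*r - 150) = (r - 8)/(r - 5)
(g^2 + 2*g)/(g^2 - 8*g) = (g + 2)/(g - 8)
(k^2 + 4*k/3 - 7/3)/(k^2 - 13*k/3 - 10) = (-3*k^2 - 4*k + 7)/(-3*k^2 + 13*k + 30)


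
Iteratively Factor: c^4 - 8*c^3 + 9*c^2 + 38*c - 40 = (c + 2)*(c^3 - 10*c^2 + 29*c - 20) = (c - 4)*(c + 2)*(c^2 - 6*c + 5) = (c - 4)*(c - 1)*(c + 2)*(c - 5)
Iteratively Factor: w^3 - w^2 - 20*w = (w + 4)*(w^2 - 5*w) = w*(w + 4)*(w - 5)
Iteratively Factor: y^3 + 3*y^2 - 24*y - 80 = (y + 4)*(y^2 - y - 20) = (y + 4)^2*(y - 5)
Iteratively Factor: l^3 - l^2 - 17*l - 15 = (l - 5)*(l^2 + 4*l + 3) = (l - 5)*(l + 1)*(l + 3)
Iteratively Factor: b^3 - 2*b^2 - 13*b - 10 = (b + 1)*(b^2 - 3*b - 10) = (b - 5)*(b + 1)*(b + 2)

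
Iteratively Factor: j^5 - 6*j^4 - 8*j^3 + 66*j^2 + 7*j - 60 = (j + 3)*(j^4 - 9*j^3 + 19*j^2 + 9*j - 20) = (j - 1)*(j + 3)*(j^3 - 8*j^2 + 11*j + 20) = (j - 4)*(j - 1)*(j + 3)*(j^2 - 4*j - 5) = (j - 4)*(j - 1)*(j + 1)*(j + 3)*(j - 5)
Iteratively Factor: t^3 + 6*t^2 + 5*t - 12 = (t + 3)*(t^2 + 3*t - 4) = (t + 3)*(t + 4)*(t - 1)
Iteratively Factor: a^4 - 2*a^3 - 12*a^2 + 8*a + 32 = (a - 4)*(a^3 + 2*a^2 - 4*a - 8) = (a - 4)*(a + 2)*(a^2 - 4) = (a - 4)*(a + 2)^2*(a - 2)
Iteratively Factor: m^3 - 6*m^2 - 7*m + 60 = (m + 3)*(m^2 - 9*m + 20) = (m - 4)*(m + 3)*(m - 5)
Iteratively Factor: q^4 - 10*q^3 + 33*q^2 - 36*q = (q - 4)*(q^3 - 6*q^2 + 9*q) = q*(q - 4)*(q^2 - 6*q + 9) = q*(q - 4)*(q - 3)*(q - 3)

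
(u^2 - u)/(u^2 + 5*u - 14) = u*(u - 1)/(u^2 + 5*u - 14)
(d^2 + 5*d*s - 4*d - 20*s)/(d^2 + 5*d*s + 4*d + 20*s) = (d - 4)/(d + 4)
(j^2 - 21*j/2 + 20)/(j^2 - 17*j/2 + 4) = (2*j - 5)/(2*j - 1)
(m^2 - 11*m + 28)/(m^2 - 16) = (m - 7)/(m + 4)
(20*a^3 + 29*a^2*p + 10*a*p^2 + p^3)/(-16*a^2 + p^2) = (5*a^2 + 6*a*p + p^2)/(-4*a + p)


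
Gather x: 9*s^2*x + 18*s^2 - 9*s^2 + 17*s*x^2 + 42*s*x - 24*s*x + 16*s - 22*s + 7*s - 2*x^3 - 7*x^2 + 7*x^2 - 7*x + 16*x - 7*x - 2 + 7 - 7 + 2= 9*s^2 + 17*s*x^2 + s - 2*x^3 + x*(9*s^2 + 18*s + 2)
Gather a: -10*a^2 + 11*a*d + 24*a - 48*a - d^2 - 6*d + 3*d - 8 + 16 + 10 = -10*a^2 + a*(11*d - 24) - d^2 - 3*d + 18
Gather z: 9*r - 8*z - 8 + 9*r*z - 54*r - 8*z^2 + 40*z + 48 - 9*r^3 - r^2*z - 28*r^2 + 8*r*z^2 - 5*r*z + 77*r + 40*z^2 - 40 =-9*r^3 - 28*r^2 + 32*r + z^2*(8*r + 32) + z*(-r^2 + 4*r + 32)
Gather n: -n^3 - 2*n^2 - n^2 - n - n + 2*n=-n^3 - 3*n^2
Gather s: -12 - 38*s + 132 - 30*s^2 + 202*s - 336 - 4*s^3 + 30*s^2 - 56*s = -4*s^3 + 108*s - 216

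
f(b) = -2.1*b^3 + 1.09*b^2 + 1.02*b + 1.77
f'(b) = -6.3*b^2 + 2.18*b + 1.02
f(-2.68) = 47.29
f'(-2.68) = -50.07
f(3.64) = -81.36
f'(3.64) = -74.52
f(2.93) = -38.71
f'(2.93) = -46.68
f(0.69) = 2.30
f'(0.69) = -0.48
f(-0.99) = 3.87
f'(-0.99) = -7.31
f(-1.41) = 8.39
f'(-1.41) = -14.58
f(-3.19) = 77.78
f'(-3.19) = -70.04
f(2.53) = -22.68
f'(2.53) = -33.79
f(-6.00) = 488.49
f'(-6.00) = -238.86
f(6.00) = -406.47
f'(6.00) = -212.70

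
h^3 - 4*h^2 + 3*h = h*(h - 3)*(h - 1)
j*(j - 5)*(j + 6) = j^3 + j^2 - 30*j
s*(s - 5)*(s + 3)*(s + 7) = s^4 + 5*s^3 - 29*s^2 - 105*s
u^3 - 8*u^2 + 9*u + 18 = (u - 6)*(u - 3)*(u + 1)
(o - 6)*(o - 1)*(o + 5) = o^3 - 2*o^2 - 29*o + 30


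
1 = 1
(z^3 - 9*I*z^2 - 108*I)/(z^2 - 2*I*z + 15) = (z^2 - 12*I*z - 36)/(z - 5*I)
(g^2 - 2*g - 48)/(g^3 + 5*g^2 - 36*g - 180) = (g - 8)/(g^2 - g - 30)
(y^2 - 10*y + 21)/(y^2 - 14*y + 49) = (y - 3)/(y - 7)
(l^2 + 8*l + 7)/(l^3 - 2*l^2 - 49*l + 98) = (l + 1)/(l^2 - 9*l + 14)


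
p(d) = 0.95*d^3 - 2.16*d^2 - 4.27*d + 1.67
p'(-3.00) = 34.34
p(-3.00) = -30.61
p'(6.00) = 72.41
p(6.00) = 103.49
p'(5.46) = 57.11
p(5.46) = 68.60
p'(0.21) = -5.05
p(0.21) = 0.69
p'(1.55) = -4.12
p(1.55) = -6.60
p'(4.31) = 30.05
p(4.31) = 19.20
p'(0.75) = -5.91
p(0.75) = -2.35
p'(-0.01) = -4.23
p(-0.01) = 1.71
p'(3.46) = 14.90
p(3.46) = 0.39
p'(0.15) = -4.85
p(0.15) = 0.98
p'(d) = 2.85*d^2 - 4.32*d - 4.27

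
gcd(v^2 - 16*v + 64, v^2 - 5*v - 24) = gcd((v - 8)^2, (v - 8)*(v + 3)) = v - 8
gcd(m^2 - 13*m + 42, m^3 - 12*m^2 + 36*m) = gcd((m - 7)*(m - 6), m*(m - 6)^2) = m - 6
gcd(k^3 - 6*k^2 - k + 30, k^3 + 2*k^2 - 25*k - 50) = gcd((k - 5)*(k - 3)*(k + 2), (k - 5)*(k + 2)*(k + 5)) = k^2 - 3*k - 10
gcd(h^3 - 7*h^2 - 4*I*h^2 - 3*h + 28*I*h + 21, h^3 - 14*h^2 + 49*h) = h - 7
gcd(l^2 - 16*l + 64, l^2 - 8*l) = l - 8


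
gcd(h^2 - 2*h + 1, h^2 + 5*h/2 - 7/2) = h - 1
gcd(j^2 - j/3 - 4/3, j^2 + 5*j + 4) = j + 1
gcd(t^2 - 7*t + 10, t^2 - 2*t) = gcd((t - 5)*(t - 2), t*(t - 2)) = t - 2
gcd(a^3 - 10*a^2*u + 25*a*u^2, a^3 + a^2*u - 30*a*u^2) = -a^2 + 5*a*u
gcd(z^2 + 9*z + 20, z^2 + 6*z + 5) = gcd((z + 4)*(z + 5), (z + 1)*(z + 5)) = z + 5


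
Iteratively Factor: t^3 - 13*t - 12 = (t + 3)*(t^2 - 3*t - 4) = (t - 4)*(t + 3)*(t + 1)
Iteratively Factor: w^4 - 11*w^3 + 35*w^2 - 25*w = (w - 5)*(w^3 - 6*w^2 + 5*w) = w*(w - 5)*(w^2 - 6*w + 5) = w*(w - 5)*(w - 1)*(w - 5)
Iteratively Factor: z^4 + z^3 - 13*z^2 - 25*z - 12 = (z + 1)*(z^3 - 13*z - 12) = (z - 4)*(z + 1)*(z^2 + 4*z + 3) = (z - 4)*(z + 1)^2*(z + 3)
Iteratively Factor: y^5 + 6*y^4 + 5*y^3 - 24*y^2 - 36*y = (y - 2)*(y^4 + 8*y^3 + 21*y^2 + 18*y) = (y - 2)*(y + 2)*(y^3 + 6*y^2 + 9*y) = (y - 2)*(y + 2)*(y + 3)*(y^2 + 3*y) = y*(y - 2)*(y + 2)*(y + 3)*(y + 3)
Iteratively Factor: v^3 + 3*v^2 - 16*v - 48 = (v + 4)*(v^2 - v - 12) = (v - 4)*(v + 4)*(v + 3)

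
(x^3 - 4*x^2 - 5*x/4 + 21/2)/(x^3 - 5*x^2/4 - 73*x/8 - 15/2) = 2*(2*x^2 - 11*x + 14)/(4*x^2 - 11*x - 20)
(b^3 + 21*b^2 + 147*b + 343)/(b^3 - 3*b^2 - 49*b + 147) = (b^2 + 14*b + 49)/(b^2 - 10*b + 21)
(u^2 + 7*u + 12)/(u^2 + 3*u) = (u + 4)/u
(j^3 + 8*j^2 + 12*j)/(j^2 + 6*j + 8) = j*(j + 6)/(j + 4)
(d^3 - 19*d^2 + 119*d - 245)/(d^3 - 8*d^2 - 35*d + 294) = (d - 5)/(d + 6)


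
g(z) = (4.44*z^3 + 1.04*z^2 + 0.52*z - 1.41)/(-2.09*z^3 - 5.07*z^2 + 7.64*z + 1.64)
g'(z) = (6.27*z^2 + 10.14*z - 7.64)*(4.44*z^3 + 1.04*z^2 + 0.52*z - 1.41)/(-2.09*z^3 - 5.07*z^2 + 7.64*z + 1.64)^2 + (13.32*z^2 + 2.08*z + 0.52)/(-2.09*z^3 - 5.07*z^2 + 7.64*z + 1.64) = (-20.3372*z^4 + 70.0168*z^3 + 23.5861*z^2 - 10.8862*z + 11.6252)/(4.3681*z^6 + 21.1926*z^5 - 6.2303*z^4 - 84.3248*z^3 + 41.74*z^2 + 25.0592*z + 2.6896)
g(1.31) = -6.30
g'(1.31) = 44.16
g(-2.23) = 2.68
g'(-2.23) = -3.71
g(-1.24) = 0.77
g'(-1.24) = -0.89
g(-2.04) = 2.07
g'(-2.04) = -2.72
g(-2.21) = 2.60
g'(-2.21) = -3.58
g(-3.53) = -54.16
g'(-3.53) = -501.89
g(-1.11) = 0.66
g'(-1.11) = -0.71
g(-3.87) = -14.19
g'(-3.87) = -27.51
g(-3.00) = 10.83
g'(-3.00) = -29.88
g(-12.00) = -2.70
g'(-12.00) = -0.07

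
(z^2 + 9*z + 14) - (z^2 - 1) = 9*z + 15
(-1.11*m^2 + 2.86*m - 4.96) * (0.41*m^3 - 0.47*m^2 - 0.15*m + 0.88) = -0.4551*m^5 + 1.6943*m^4 - 3.2113*m^3 + 0.9254*m^2 + 3.2608*m - 4.3648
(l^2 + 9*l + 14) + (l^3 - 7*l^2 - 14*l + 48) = l^3 - 6*l^2 - 5*l + 62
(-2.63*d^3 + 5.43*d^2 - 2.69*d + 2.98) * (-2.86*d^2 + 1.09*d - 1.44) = 7.5218*d^5 - 18.3965*d^4 + 17.3993*d^3 - 19.2741*d^2 + 7.1218*d - 4.2912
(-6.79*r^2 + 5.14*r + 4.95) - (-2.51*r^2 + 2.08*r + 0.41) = -4.28*r^2 + 3.06*r + 4.54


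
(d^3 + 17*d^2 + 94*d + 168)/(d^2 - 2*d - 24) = (d^2 + 13*d + 42)/(d - 6)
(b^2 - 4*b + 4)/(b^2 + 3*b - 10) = (b - 2)/(b + 5)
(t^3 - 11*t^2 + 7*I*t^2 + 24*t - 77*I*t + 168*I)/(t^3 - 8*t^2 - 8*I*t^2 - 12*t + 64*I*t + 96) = (t^2 + t*(-3 + 7*I) - 21*I)/(t^2 - 8*I*t - 12)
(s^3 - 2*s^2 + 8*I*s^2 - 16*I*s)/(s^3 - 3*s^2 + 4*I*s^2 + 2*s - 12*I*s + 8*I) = s*(s + 8*I)/(s^2 + s*(-1 + 4*I) - 4*I)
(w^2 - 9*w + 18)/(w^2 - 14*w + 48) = (w - 3)/(w - 8)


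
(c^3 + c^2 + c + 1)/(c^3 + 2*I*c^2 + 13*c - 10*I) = (c^2 + c*(1 + I) + I)/(c^2 + 3*I*c + 10)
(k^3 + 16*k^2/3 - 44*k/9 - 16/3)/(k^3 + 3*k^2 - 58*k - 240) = (9*k^2 - 6*k - 8)/(9*(k^2 - 3*k - 40))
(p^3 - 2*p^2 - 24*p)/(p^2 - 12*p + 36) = p*(p + 4)/(p - 6)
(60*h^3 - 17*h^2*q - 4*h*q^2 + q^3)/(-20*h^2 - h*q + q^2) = -3*h + q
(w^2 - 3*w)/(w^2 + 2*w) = (w - 3)/(w + 2)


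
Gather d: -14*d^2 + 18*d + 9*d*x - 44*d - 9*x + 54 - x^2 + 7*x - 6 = -14*d^2 + d*(9*x - 26) - x^2 - 2*x + 48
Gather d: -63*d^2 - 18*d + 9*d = -63*d^2 - 9*d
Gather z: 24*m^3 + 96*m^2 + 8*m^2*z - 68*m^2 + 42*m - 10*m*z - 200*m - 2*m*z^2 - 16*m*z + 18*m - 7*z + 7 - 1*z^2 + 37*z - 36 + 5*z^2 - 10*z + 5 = 24*m^3 + 28*m^2 - 140*m + z^2*(4 - 2*m) + z*(8*m^2 - 26*m + 20) - 24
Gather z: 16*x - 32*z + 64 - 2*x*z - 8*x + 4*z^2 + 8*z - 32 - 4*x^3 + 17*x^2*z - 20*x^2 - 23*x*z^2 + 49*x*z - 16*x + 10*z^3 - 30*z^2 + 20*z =-4*x^3 - 20*x^2 - 8*x + 10*z^3 + z^2*(-23*x - 26) + z*(17*x^2 + 47*x - 4) + 32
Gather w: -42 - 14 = -56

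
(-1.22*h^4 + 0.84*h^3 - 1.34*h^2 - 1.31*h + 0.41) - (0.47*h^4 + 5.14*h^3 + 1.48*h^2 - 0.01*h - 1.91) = -1.69*h^4 - 4.3*h^3 - 2.82*h^2 - 1.3*h + 2.32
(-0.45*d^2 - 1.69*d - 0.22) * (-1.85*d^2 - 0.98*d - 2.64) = 0.8325*d^4 + 3.5675*d^3 + 3.2512*d^2 + 4.6772*d + 0.5808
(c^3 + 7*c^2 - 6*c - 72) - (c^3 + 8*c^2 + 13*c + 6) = -c^2 - 19*c - 78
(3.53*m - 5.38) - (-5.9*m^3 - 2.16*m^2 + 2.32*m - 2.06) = 5.9*m^3 + 2.16*m^2 + 1.21*m - 3.32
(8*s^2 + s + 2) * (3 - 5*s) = -40*s^3 + 19*s^2 - 7*s + 6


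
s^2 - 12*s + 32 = (s - 8)*(s - 4)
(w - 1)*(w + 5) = w^2 + 4*w - 5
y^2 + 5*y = y*(y + 5)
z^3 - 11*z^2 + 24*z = z*(z - 8)*(z - 3)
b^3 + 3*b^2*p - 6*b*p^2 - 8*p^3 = (b - 2*p)*(b + p)*(b + 4*p)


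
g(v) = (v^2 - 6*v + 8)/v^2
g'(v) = (2*v - 6)/v^2 - 2*(v^2 - 6*v + 8)/v^3 = 2*(3*v - 8)/v^3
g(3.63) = -0.05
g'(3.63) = 0.12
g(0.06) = 2123.22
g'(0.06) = -72407.41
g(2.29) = -0.09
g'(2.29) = -0.19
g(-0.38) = 72.19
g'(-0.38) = 333.14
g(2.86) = -0.12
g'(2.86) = 0.05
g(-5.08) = 2.49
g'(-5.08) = 0.35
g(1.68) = 0.26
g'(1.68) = -1.25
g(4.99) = 0.12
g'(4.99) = 0.11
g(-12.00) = 1.56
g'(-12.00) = 0.05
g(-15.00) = 1.44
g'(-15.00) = 0.03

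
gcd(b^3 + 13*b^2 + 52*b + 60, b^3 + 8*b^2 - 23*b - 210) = b + 6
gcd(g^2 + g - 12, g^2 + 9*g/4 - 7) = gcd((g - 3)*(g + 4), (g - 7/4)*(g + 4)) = g + 4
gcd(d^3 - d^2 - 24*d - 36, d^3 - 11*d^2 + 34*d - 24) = d - 6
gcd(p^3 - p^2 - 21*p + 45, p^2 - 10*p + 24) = 1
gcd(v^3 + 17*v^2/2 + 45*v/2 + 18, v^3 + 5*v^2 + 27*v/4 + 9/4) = v^2 + 9*v/2 + 9/2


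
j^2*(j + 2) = j^3 + 2*j^2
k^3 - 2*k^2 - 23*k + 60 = (k - 4)*(k - 3)*(k + 5)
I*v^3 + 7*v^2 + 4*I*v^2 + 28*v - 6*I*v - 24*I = (v + 4)*(v - 6*I)*(I*v + 1)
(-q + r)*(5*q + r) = -5*q^2 + 4*q*r + r^2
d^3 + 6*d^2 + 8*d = d*(d + 2)*(d + 4)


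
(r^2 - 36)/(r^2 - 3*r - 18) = (r + 6)/(r + 3)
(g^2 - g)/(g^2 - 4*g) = (g - 1)/(g - 4)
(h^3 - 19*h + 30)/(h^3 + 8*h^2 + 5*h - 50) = (h - 3)/(h + 5)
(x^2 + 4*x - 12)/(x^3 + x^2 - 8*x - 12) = (x^2 + 4*x - 12)/(x^3 + x^2 - 8*x - 12)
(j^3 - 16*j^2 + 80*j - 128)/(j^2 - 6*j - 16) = (j^2 - 8*j + 16)/(j + 2)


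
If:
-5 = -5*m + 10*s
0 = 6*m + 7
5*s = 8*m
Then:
No Solution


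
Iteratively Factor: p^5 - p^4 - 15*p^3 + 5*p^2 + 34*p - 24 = (p - 4)*(p^4 + 3*p^3 - 3*p^2 - 7*p + 6) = (p - 4)*(p + 2)*(p^3 + p^2 - 5*p + 3) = (p - 4)*(p - 1)*(p + 2)*(p^2 + 2*p - 3) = (p - 4)*(p - 1)^2*(p + 2)*(p + 3)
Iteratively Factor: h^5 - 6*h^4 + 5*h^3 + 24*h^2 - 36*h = (h - 3)*(h^4 - 3*h^3 - 4*h^2 + 12*h) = h*(h - 3)*(h^3 - 3*h^2 - 4*h + 12) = h*(h - 3)*(h - 2)*(h^2 - h - 6) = h*(h - 3)*(h - 2)*(h + 2)*(h - 3)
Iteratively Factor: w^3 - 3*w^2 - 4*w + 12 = (w + 2)*(w^2 - 5*w + 6) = (w - 2)*(w + 2)*(w - 3)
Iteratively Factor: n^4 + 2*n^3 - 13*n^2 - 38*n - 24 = (n - 4)*(n^3 + 6*n^2 + 11*n + 6) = (n - 4)*(n + 3)*(n^2 + 3*n + 2) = (n - 4)*(n + 1)*(n + 3)*(n + 2)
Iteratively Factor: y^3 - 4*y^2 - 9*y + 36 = (y + 3)*(y^2 - 7*y + 12) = (y - 4)*(y + 3)*(y - 3)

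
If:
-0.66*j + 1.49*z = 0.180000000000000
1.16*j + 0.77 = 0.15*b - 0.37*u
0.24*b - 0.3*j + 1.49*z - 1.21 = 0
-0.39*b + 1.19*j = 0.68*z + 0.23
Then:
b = 2.27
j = 1.35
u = -5.39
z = 0.72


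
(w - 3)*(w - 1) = w^2 - 4*w + 3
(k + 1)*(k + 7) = k^2 + 8*k + 7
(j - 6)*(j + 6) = j^2 - 36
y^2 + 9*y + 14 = (y + 2)*(y + 7)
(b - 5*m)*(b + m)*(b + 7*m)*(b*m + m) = b^4*m + 3*b^3*m^2 + b^3*m - 33*b^2*m^3 + 3*b^2*m^2 - 35*b*m^4 - 33*b*m^3 - 35*m^4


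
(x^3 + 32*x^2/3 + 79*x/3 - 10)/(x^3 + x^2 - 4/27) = 9*(x^2 + 11*x + 30)/(9*x^2 + 12*x + 4)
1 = 1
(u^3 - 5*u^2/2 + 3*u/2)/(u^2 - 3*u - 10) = u*(-2*u^2 + 5*u - 3)/(2*(-u^2 + 3*u + 10))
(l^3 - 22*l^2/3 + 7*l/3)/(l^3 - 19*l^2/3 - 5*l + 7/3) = l/(l + 1)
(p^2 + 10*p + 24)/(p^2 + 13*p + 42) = (p + 4)/(p + 7)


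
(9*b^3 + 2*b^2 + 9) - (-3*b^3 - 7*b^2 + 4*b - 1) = 12*b^3 + 9*b^2 - 4*b + 10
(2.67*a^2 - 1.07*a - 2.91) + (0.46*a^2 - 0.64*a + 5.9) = 3.13*a^2 - 1.71*a + 2.99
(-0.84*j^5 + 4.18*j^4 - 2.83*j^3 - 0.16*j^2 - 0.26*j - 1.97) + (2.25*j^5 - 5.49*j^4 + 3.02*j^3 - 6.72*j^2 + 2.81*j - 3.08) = 1.41*j^5 - 1.31*j^4 + 0.19*j^3 - 6.88*j^2 + 2.55*j - 5.05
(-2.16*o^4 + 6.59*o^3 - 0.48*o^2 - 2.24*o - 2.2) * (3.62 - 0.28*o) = 0.6048*o^5 - 9.6644*o^4 + 23.9902*o^3 - 1.1104*o^2 - 7.4928*o - 7.964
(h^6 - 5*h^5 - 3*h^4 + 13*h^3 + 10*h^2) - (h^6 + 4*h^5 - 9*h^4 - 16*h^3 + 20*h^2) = -9*h^5 + 6*h^4 + 29*h^3 - 10*h^2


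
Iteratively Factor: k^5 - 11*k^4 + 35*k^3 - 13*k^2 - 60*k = (k - 4)*(k^4 - 7*k^3 + 7*k^2 + 15*k) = (k - 4)*(k + 1)*(k^3 - 8*k^2 + 15*k) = (k - 4)*(k - 3)*(k + 1)*(k^2 - 5*k) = k*(k - 4)*(k - 3)*(k + 1)*(k - 5)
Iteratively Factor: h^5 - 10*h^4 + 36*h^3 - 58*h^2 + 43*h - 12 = (h - 3)*(h^4 - 7*h^3 + 15*h^2 - 13*h + 4) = (h - 4)*(h - 3)*(h^3 - 3*h^2 + 3*h - 1) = (h - 4)*(h - 3)*(h - 1)*(h^2 - 2*h + 1) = (h - 4)*(h - 3)*(h - 1)^2*(h - 1)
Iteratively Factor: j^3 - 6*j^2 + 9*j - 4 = (j - 1)*(j^2 - 5*j + 4) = (j - 1)^2*(j - 4)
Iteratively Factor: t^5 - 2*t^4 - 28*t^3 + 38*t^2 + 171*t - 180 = (t - 1)*(t^4 - t^3 - 29*t^2 + 9*t + 180) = (t - 5)*(t - 1)*(t^3 + 4*t^2 - 9*t - 36) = (t - 5)*(t - 3)*(t - 1)*(t^2 + 7*t + 12) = (t - 5)*(t - 3)*(t - 1)*(t + 3)*(t + 4)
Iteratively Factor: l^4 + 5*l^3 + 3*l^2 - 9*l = (l - 1)*(l^3 + 6*l^2 + 9*l) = (l - 1)*(l + 3)*(l^2 + 3*l) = l*(l - 1)*(l + 3)*(l + 3)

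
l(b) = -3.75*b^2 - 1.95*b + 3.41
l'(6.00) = -46.95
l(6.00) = -143.29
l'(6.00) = -46.95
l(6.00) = -143.29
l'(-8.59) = 62.48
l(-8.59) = -256.54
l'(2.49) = -20.62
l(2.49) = -24.70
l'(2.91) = -23.78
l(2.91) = -34.02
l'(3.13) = -25.42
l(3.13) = -39.43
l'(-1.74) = 11.10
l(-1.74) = -4.55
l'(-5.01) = 35.62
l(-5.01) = -80.95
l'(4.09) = -32.62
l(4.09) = -67.30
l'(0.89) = -8.62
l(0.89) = -1.30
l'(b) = -7.5*b - 1.95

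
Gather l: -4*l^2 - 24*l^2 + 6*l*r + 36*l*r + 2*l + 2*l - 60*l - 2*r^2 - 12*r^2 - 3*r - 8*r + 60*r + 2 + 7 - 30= -28*l^2 + l*(42*r - 56) - 14*r^2 + 49*r - 21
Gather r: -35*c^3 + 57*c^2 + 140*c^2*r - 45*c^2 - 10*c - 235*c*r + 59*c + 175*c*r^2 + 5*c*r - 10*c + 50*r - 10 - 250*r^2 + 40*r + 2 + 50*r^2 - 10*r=-35*c^3 + 12*c^2 + 39*c + r^2*(175*c - 200) + r*(140*c^2 - 230*c + 80) - 8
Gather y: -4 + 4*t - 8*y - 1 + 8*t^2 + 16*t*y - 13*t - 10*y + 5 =8*t^2 - 9*t + y*(16*t - 18)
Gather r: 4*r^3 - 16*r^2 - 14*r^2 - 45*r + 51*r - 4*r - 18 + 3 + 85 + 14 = 4*r^3 - 30*r^2 + 2*r + 84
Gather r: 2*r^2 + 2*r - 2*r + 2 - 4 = 2*r^2 - 2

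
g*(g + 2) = g^2 + 2*g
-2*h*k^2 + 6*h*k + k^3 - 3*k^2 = k*(-2*h + k)*(k - 3)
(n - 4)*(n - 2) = n^2 - 6*n + 8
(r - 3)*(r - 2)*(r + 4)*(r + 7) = r^4 + 6*r^3 - 21*r^2 - 74*r + 168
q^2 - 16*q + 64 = (q - 8)^2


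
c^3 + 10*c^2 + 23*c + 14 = (c + 1)*(c + 2)*(c + 7)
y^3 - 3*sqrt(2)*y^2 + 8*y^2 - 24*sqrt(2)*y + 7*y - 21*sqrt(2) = (y + 1)*(y + 7)*(y - 3*sqrt(2))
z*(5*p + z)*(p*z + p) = 5*p^2*z^2 + 5*p^2*z + p*z^3 + p*z^2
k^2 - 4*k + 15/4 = (k - 5/2)*(k - 3/2)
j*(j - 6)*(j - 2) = j^3 - 8*j^2 + 12*j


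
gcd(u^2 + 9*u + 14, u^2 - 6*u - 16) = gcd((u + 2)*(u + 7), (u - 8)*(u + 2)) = u + 2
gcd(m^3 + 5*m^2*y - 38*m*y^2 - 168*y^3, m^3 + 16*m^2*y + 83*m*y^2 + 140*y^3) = m^2 + 11*m*y + 28*y^2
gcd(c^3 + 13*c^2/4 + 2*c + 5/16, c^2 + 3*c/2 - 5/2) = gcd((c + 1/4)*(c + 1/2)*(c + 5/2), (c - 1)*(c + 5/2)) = c + 5/2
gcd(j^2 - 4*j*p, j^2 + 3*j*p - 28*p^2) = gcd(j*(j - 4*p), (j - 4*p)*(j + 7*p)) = -j + 4*p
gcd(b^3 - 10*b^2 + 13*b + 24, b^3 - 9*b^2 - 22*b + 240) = b - 8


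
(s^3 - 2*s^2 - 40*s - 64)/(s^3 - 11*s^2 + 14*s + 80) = (s + 4)/(s - 5)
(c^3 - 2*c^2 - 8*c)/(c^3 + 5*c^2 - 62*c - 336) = c*(c^2 - 2*c - 8)/(c^3 + 5*c^2 - 62*c - 336)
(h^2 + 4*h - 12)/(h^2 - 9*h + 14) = (h + 6)/(h - 7)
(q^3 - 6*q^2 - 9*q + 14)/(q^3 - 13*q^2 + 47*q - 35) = (q + 2)/(q - 5)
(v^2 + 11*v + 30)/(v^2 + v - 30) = (v + 5)/(v - 5)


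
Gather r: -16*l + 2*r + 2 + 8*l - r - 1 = -8*l + r + 1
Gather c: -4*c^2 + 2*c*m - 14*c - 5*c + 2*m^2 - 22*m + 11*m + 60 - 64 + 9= -4*c^2 + c*(2*m - 19) + 2*m^2 - 11*m + 5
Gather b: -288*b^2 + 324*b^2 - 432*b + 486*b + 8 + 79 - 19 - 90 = 36*b^2 + 54*b - 22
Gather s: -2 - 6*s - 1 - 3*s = -9*s - 3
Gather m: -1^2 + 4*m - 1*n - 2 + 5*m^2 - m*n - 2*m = 5*m^2 + m*(2 - n) - n - 3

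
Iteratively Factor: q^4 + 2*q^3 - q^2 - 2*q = (q + 1)*(q^3 + q^2 - 2*q) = (q + 1)*(q + 2)*(q^2 - q) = q*(q + 1)*(q + 2)*(q - 1)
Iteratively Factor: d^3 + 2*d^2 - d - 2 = (d + 1)*(d^2 + d - 2) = (d - 1)*(d + 1)*(d + 2)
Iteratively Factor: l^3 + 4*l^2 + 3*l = (l + 1)*(l^2 + 3*l) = (l + 1)*(l + 3)*(l)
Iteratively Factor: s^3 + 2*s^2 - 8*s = (s)*(s^2 + 2*s - 8) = s*(s - 2)*(s + 4)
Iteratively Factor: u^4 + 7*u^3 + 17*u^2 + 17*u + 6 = (u + 3)*(u^3 + 4*u^2 + 5*u + 2) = (u + 1)*(u + 3)*(u^2 + 3*u + 2) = (u + 1)*(u + 2)*(u + 3)*(u + 1)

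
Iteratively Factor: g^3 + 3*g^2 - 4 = (g + 2)*(g^2 + g - 2) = (g + 2)^2*(g - 1)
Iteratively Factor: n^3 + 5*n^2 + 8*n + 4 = (n + 2)*(n^2 + 3*n + 2) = (n + 1)*(n + 2)*(n + 2)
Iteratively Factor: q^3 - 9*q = (q + 3)*(q^2 - 3*q) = q*(q + 3)*(q - 3)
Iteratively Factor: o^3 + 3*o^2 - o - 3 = (o + 1)*(o^2 + 2*o - 3) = (o - 1)*(o + 1)*(o + 3)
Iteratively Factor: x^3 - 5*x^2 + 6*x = (x)*(x^2 - 5*x + 6) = x*(x - 3)*(x - 2)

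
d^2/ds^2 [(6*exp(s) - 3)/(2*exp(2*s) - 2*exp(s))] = 3*(2*exp(3*s) - 2*exp(2*s) + 3*exp(s) - 1)*exp(-s)/(2*(exp(3*s) - 3*exp(2*s) + 3*exp(s) - 1))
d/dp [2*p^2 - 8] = 4*p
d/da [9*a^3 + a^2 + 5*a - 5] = 27*a^2 + 2*a + 5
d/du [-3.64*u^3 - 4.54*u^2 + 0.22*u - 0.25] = -10.92*u^2 - 9.08*u + 0.22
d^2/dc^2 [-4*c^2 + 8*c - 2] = -8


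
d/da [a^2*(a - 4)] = a*(3*a - 8)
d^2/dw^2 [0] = 0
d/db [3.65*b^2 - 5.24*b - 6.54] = 7.3*b - 5.24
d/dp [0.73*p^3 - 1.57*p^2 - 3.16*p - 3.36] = 2.19*p^2 - 3.14*p - 3.16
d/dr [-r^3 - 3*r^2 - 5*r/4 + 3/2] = -3*r^2 - 6*r - 5/4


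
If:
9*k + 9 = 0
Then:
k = -1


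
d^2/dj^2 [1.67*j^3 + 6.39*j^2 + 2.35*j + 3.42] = 10.02*j + 12.78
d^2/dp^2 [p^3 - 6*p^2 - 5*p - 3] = 6*p - 12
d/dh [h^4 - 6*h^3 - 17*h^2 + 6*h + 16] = 4*h^3 - 18*h^2 - 34*h + 6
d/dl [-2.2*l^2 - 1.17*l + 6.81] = -4.4*l - 1.17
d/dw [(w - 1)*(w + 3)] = 2*w + 2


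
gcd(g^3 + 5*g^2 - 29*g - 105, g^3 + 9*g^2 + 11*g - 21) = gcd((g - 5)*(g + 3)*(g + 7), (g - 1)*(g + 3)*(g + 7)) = g^2 + 10*g + 21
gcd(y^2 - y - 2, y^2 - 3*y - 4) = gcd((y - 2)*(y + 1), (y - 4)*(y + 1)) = y + 1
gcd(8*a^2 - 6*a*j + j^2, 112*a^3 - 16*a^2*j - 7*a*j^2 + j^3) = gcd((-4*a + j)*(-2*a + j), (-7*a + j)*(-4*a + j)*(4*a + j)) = 4*a - j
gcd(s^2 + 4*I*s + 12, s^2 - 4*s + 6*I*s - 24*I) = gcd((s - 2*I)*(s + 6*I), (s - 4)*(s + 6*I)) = s + 6*I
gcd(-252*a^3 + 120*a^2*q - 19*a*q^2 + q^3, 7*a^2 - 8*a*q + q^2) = -7*a + q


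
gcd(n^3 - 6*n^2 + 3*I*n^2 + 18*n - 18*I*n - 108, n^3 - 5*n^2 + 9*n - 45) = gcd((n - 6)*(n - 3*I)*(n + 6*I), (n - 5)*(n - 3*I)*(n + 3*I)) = n - 3*I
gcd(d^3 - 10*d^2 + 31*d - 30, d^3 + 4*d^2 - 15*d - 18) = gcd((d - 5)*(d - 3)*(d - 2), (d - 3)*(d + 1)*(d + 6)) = d - 3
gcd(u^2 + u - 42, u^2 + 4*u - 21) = u + 7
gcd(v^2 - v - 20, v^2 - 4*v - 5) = v - 5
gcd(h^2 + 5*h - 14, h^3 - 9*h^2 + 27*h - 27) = 1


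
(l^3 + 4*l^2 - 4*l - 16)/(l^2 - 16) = (l^2 - 4)/(l - 4)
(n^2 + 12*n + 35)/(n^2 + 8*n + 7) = (n + 5)/(n + 1)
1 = 1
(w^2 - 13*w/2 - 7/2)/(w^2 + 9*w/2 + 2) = (w - 7)/(w + 4)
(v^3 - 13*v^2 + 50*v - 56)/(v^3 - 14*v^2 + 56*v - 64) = (v - 7)/(v - 8)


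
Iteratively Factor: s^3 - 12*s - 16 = (s - 4)*(s^2 + 4*s + 4) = (s - 4)*(s + 2)*(s + 2)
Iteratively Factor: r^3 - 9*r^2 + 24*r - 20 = (r - 5)*(r^2 - 4*r + 4) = (r - 5)*(r - 2)*(r - 2)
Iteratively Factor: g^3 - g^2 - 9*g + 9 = (g - 1)*(g^2 - 9) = (g - 3)*(g - 1)*(g + 3)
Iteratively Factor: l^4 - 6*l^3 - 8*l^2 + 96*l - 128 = (l - 2)*(l^3 - 4*l^2 - 16*l + 64) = (l - 4)*(l - 2)*(l^2 - 16) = (l - 4)*(l - 2)*(l + 4)*(l - 4)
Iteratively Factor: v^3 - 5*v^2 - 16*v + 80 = (v - 4)*(v^2 - v - 20) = (v - 4)*(v + 4)*(v - 5)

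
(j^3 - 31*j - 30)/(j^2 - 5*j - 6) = j + 5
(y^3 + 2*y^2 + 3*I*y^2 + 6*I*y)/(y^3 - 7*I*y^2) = (y^2 + y*(2 + 3*I) + 6*I)/(y*(y - 7*I))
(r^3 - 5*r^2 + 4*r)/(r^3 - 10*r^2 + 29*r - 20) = r/(r - 5)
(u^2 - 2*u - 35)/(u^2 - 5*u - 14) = (u + 5)/(u + 2)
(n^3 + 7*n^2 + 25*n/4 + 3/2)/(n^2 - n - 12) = (n^3 + 7*n^2 + 25*n/4 + 3/2)/(n^2 - n - 12)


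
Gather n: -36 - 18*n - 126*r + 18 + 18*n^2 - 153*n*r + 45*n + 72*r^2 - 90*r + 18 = 18*n^2 + n*(27 - 153*r) + 72*r^2 - 216*r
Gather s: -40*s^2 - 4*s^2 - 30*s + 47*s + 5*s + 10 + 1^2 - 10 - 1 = -44*s^2 + 22*s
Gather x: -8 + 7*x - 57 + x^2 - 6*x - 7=x^2 + x - 72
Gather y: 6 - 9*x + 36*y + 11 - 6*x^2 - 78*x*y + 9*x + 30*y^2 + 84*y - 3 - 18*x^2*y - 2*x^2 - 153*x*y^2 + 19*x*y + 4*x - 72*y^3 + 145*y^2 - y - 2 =-8*x^2 + 4*x - 72*y^3 + y^2*(175 - 153*x) + y*(-18*x^2 - 59*x + 119) + 12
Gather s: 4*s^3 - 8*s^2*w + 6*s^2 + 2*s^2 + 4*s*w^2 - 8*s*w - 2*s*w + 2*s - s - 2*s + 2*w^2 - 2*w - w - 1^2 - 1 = 4*s^3 + s^2*(8 - 8*w) + s*(4*w^2 - 10*w - 1) + 2*w^2 - 3*w - 2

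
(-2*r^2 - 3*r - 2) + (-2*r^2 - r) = -4*r^2 - 4*r - 2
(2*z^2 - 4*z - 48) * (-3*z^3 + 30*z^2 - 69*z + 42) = -6*z^5 + 72*z^4 - 114*z^3 - 1080*z^2 + 3144*z - 2016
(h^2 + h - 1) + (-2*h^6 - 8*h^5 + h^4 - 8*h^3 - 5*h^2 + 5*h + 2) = -2*h^6 - 8*h^5 + h^4 - 8*h^3 - 4*h^2 + 6*h + 1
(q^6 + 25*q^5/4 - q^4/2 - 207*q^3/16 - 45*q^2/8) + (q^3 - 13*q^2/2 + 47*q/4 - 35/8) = q^6 + 25*q^5/4 - q^4/2 - 191*q^3/16 - 97*q^2/8 + 47*q/4 - 35/8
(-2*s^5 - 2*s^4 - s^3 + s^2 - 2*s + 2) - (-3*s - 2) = -2*s^5 - 2*s^4 - s^3 + s^2 + s + 4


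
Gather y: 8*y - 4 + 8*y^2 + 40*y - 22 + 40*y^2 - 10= 48*y^2 + 48*y - 36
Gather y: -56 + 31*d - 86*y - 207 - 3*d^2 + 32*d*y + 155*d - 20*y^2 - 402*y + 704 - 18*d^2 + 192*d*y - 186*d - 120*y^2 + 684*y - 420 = -21*d^2 - 140*y^2 + y*(224*d + 196) + 21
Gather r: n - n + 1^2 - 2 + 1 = 0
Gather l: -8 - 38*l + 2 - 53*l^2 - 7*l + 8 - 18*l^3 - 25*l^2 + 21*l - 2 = -18*l^3 - 78*l^2 - 24*l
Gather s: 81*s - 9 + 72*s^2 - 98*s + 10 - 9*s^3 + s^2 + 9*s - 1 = -9*s^3 + 73*s^2 - 8*s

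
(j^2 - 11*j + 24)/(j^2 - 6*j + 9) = (j - 8)/(j - 3)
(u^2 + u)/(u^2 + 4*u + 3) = u/(u + 3)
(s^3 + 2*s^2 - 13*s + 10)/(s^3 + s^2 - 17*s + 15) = (s - 2)/(s - 3)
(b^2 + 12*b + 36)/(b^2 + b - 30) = (b + 6)/(b - 5)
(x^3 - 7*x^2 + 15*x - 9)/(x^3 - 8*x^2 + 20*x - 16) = (x^3 - 7*x^2 + 15*x - 9)/(x^3 - 8*x^2 + 20*x - 16)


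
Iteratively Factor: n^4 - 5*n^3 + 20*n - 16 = (n - 2)*(n^3 - 3*n^2 - 6*n + 8) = (n - 2)*(n + 2)*(n^2 - 5*n + 4) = (n - 4)*(n - 2)*(n + 2)*(n - 1)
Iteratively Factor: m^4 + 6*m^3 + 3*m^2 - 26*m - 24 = (m + 1)*(m^3 + 5*m^2 - 2*m - 24) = (m + 1)*(m + 4)*(m^2 + m - 6) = (m + 1)*(m + 3)*(m + 4)*(m - 2)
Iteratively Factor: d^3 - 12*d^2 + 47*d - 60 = (d - 4)*(d^2 - 8*d + 15) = (d - 5)*(d - 4)*(d - 3)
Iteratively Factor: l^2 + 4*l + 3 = (l + 3)*(l + 1)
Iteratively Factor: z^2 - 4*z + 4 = (z - 2)*(z - 2)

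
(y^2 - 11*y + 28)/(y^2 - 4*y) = (y - 7)/y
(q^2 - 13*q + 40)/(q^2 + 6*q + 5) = (q^2 - 13*q + 40)/(q^2 + 6*q + 5)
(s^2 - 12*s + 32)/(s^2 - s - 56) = (s - 4)/(s + 7)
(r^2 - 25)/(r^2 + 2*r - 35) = (r + 5)/(r + 7)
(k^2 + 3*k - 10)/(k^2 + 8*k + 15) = (k - 2)/(k + 3)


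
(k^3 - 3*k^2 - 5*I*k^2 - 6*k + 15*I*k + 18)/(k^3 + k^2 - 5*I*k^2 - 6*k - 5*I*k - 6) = (k - 3)/(k + 1)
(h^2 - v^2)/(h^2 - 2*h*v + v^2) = (-h - v)/(-h + v)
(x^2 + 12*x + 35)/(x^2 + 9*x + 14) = (x + 5)/(x + 2)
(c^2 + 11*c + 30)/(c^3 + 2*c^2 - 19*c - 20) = (c + 6)/(c^2 - 3*c - 4)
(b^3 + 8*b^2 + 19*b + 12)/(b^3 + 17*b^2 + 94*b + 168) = (b^2 + 4*b + 3)/(b^2 + 13*b + 42)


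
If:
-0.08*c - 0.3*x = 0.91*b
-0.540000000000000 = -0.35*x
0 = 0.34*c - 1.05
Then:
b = -0.78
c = 3.09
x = 1.54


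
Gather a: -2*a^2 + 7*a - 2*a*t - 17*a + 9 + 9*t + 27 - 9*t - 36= -2*a^2 + a*(-2*t - 10)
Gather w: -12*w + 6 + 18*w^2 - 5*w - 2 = 18*w^2 - 17*w + 4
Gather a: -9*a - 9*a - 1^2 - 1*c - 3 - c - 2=-18*a - 2*c - 6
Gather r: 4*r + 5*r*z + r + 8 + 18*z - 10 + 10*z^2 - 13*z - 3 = r*(5*z + 5) + 10*z^2 + 5*z - 5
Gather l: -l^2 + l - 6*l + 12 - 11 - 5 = -l^2 - 5*l - 4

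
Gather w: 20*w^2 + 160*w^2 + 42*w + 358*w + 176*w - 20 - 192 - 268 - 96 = 180*w^2 + 576*w - 576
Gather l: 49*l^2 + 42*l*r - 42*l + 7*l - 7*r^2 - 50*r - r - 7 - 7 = 49*l^2 + l*(42*r - 35) - 7*r^2 - 51*r - 14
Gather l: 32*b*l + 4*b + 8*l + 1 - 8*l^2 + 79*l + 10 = 4*b - 8*l^2 + l*(32*b + 87) + 11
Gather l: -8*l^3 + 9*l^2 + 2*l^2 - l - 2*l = -8*l^3 + 11*l^2 - 3*l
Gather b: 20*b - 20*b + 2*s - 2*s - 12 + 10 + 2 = 0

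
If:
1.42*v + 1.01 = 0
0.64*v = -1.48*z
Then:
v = -0.71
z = 0.31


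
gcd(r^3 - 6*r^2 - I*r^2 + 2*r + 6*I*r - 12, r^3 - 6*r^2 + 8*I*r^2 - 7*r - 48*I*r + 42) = r^2 + r*(-6 + I) - 6*I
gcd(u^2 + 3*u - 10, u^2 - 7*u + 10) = u - 2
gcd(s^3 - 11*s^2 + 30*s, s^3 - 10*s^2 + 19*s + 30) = s^2 - 11*s + 30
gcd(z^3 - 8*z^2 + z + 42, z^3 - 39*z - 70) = z^2 - 5*z - 14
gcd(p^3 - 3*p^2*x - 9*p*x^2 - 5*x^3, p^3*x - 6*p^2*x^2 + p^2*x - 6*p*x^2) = 1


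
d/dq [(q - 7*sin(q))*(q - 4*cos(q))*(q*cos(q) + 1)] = -(q - 7*sin(q))*(q - 4*cos(q))*(q*sin(q) - cos(q)) + (q - 7*sin(q))*(q*cos(q) + 1)*(4*sin(q) + 1) - (q - 4*cos(q))*(q*cos(q) + 1)*(7*cos(q) - 1)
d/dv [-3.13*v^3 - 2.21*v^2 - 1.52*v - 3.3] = -9.39*v^2 - 4.42*v - 1.52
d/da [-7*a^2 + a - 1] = 1 - 14*a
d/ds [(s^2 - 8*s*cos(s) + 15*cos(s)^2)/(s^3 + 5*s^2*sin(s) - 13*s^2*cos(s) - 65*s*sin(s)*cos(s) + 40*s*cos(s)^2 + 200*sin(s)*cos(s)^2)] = (-5*sqrt(2)*s^2*sin(s + pi/4) - s^2 + 6*s*cos(s) + 40*s*cos(2*s) + 15*s - 25*sin(2*s)/2 - 90*cos(s) - 12*cos(2*s) - 30*cos(3*s) - 12)/((s + 5*sin(s))^2*(s - 8*cos(s))^2)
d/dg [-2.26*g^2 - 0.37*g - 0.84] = -4.52*g - 0.37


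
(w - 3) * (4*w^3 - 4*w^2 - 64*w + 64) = 4*w^4 - 16*w^3 - 52*w^2 + 256*w - 192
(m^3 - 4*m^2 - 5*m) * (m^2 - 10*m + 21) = m^5 - 14*m^4 + 56*m^3 - 34*m^2 - 105*m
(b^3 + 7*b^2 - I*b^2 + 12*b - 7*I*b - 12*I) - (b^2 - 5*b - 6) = b^3 + 6*b^2 - I*b^2 + 17*b - 7*I*b + 6 - 12*I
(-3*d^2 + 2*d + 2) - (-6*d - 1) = -3*d^2 + 8*d + 3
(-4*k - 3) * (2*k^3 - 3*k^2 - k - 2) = -8*k^4 + 6*k^3 + 13*k^2 + 11*k + 6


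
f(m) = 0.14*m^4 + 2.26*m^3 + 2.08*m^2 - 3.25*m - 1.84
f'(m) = 0.56*m^3 + 6.78*m^2 + 4.16*m - 3.25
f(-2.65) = -13.77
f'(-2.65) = 22.92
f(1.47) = 5.71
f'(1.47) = 19.29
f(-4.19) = -74.80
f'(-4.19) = 57.16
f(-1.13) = 1.46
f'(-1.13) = -0.10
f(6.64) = 1002.06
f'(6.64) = 487.24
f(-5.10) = -136.24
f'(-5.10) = 77.60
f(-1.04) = 1.41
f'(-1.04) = -0.87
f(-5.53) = -171.53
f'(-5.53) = 86.38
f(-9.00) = -533.11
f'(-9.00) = 100.25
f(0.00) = -1.84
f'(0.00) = -3.25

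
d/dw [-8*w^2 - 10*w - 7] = -16*w - 10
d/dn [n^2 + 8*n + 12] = 2*n + 8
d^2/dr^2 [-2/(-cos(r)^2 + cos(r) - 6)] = 2*(4*sin(r)^4 + 21*sin(r)^2 + 39*cos(r)/4 - 3*cos(3*r)/4 - 15)/(sin(r)^2 + cos(r) - 7)^3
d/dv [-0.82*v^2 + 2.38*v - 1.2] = 2.38 - 1.64*v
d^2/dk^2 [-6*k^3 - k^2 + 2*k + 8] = -36*k - 2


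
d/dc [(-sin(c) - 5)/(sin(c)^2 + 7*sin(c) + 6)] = (sin(c)^2 + 10*sin(c) + 29)*cos(c)/(sin(c)^2 + 7*sin(c) + 6)^2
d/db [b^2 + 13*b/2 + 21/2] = 2*b + 13/2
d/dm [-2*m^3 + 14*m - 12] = 14 - 6*m^2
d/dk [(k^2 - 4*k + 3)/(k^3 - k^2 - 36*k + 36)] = (-k^2 + 6*k - 36)/(k^4 - 72*k^2 + 1296)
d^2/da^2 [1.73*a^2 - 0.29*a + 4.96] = 3.46000000000000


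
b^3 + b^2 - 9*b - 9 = (b - 3)*(b + 1)*(b + 3)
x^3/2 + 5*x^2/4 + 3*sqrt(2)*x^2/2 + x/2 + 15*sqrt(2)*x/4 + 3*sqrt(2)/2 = (x/2 + 1)*(x + 1/2)*(x + 3*sqrt(2))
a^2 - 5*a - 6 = (a - 6)*(a + 1)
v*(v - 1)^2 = v^3 - 2*v^2 + v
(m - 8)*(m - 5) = m^2 - 13*m + 40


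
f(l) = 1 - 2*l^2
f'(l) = -4*l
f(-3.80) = -27.88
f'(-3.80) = 15.20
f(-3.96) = -30.36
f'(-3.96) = 15.84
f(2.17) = -8.42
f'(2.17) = -8.68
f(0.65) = 0.16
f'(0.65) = -2.60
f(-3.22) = -19.74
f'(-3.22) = 12.88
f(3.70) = -26.38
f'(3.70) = -14.80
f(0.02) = 1.00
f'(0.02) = -0.08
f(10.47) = -218.24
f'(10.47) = -41.88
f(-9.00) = -161.00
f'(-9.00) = 36.00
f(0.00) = 1.00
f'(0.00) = 0.00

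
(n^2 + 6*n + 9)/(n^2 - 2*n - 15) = (n + 3)/(n - 5)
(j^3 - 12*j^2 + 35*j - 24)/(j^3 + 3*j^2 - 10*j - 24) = (j^2 - 9*j + 8)/(j^2 + 6*j + 8)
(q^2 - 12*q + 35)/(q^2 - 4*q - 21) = (q - 5)/(q + 3)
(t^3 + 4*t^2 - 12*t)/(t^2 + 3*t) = (t^2 + 4*t - 12)/(t + 3)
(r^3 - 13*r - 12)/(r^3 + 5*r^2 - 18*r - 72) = (r + 1)/(r + 6)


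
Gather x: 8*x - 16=8*x - 16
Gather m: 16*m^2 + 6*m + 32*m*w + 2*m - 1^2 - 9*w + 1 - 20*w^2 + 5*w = 16*m^2 + m*(32*w + 8) - 20*w^2 - 4*w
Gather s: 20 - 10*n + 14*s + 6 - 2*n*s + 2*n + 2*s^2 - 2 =-8*n + 2*s^2 + s*(14 - 2*n) + 24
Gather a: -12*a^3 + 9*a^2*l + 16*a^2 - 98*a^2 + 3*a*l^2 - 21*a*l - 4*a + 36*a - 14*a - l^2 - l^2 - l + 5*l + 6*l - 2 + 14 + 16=-12*a^3 + a^2*(9*l - 82) + a*(3*l^2 - 21*l + 18) - 2*l^2 + 10*l + 28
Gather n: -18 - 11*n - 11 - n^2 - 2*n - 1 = -n^2 - 13*n - 30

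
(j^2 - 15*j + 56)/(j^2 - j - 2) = (-j^2 + 15*j - 56)/(-j^2 + j + 2)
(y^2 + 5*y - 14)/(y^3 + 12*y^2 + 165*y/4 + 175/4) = 4*(y - 2)/(4*y^2 + 20*y + 25)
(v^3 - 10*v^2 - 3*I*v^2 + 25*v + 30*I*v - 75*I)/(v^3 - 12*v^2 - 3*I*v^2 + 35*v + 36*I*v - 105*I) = (v - 5)/(v - 7)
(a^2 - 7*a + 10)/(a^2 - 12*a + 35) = (a - 2)/(a - 7)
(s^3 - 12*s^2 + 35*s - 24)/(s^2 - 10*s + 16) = (s^2 - 4*s + 3)/(s - 2)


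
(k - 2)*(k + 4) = k^2 + 2*k - 8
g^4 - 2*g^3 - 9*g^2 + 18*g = g*(g - 3)*(g - 2)*(g + 3)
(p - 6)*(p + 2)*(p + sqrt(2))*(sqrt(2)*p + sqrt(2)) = sqrt(2)*p^4 - 3*sqrt(2)*p^3 + 2*p^3 - 16*sqrt(2)*p^2 - 6*p^2 - 32*p - 12*sqrt(2)*p - 24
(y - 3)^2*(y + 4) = y^3 - 2*y^2 - 15*y + 36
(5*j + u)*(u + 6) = 5*j*u + 30*j + u^2 + 6*u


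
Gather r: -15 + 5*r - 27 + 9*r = 14*r - 42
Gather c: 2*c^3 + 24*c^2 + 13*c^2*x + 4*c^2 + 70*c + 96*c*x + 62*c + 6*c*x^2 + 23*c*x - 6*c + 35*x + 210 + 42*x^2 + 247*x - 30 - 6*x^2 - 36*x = 2*c^3 + c^2*(13*x + 28) + c*(6*x^2 + 119*x + 126) + 36*x^2 + 246*x + 180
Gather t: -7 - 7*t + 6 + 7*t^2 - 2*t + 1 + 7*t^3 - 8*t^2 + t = 7*t^3 - t^2 - 8*t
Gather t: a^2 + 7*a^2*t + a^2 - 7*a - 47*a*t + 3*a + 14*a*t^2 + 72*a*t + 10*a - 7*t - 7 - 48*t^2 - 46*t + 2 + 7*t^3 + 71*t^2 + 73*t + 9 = 2*a^2 + 6*a + 7*t^3 + t^2*(14*a + 23) + t*(7*a^2 + 25*a + 20) + 4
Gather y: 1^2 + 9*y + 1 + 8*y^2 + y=8*y^2 + 10*y + 2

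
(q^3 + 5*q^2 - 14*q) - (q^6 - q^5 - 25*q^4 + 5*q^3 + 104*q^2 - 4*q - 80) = -q^6 + q^5 + 25*q^4 - 4*q^3 - 99*q^2 - 10*q + 80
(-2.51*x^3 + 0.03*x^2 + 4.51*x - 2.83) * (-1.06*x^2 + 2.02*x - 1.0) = 2.6606*x^5 - 5.102*x^4 - 2.21*x^3 + 12.08*x^2 - 10.2266*x + 2.83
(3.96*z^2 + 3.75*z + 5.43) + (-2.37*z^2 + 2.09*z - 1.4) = 1.59*z^2 + 5.84*z + 4.03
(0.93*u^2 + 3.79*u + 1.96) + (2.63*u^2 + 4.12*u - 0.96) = 3.56*u^2 + 7.91*u + 1.0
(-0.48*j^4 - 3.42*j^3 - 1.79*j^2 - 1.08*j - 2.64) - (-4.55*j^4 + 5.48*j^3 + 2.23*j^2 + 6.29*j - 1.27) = 4.07*j^4 - 8.9*j^3 - 4.02*j^2 - 7.37*j - 1.37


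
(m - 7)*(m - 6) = m^2 - 13*m + 42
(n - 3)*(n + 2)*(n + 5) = n^3 + 4*n^2 - 11*n - 30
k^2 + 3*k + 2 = (k + 1)*(k + 2)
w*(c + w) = c*w + w^2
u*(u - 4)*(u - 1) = u^3 - 5*u^2 + 4*u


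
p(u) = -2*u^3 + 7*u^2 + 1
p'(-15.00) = -1560.00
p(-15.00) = 8326.00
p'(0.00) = 0.00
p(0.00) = 1.00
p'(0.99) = 7.98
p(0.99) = 5.92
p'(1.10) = 8.14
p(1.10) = 6.81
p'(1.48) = 7.58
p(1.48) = 9.85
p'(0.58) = 6.10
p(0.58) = 2.96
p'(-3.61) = -128.73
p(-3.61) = 186.32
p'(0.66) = 6.63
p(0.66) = 3.47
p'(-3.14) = -103.12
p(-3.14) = 131.94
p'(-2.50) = -72.50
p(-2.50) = 76.00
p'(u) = -6*u^2 + 14*u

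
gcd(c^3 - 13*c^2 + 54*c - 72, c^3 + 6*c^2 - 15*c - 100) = c - 4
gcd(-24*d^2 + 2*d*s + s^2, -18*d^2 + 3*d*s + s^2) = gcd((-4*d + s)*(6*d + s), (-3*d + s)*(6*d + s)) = 6*d + s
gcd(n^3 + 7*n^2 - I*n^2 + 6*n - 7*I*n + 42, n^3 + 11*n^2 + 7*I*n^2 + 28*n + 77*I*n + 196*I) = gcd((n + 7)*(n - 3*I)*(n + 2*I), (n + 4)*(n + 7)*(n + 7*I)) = n + 7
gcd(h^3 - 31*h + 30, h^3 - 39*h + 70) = h - 5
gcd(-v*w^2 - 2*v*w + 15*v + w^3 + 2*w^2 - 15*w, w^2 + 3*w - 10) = w + 5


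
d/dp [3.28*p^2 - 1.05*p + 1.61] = 6.56*p - 1.05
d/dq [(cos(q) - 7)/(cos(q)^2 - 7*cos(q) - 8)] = (cos(q)^2 - 14*cos(q) + 57)*sin(q)/(sin(q)^2 + 7*cos(q) + 7)^2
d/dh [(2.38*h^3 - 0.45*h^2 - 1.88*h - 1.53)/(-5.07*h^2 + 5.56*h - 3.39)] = (-12.0666*h^4 + 26.4656*h^3 - 36.2382*h^2 - 12.4632*h + 14.88)/(25.7049*h^4 - 56.3784*h^3 + 65.2882*h^2 - 37.6968*h + 11.4921)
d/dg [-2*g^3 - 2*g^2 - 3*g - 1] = -6*g^2 - 4*g - 3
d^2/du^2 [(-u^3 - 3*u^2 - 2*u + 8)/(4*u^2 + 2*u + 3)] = 158*(6*u^2 + 3*u - 1)/(64*u^6 + 96*u^5 + 192*u^4 + 152*u^3 + 144*u^2 + 54*u + 27)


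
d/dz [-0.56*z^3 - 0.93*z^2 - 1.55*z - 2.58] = -1.68*z^2 - 1.86*z - 1.55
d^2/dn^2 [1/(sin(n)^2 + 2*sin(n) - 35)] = 2*(-2*sin(n)^4 - 3*sin(n)^3 - 69*sin(n)^2 - 29*sin(n) + 39)/(sin(n)^2 + 2*sin(n) - 35)^3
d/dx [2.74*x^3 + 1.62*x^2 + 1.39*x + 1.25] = 8.22*x^2 + 3.24*x + 1.39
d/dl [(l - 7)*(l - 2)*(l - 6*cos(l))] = (l - 7)*(l - 2)*(6*sin(l) + 1) + (l - 7)*(l - 6*cos(l)) + (l - 2)*(l - 6*cos(l))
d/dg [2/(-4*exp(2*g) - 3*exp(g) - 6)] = (16*exp(g) + 6)*exp(g)/(4*exp(2*g) + 3*exp(g) + 6)^2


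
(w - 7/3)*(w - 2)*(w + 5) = w^3 + 2*w^2/3 - 17*w + 70/3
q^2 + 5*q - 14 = (q - 2)*(q + 7)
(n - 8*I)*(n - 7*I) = n^2 - 15*I*n - 56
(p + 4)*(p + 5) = p^2 + 9*p + 20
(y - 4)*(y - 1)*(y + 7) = y^3 + 2*y^2 - 31*y + 28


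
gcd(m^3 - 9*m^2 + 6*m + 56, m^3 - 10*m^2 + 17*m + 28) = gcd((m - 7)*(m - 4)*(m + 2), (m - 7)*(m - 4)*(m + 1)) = m^2 - 11*m + 28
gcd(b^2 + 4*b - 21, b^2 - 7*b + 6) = 1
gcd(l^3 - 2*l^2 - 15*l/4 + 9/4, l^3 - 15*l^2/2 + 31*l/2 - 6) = l^2 - 7*l/2 + 3/2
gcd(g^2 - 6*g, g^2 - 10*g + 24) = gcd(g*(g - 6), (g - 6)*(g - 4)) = g - 6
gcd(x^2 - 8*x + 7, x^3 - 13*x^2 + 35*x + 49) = x - 7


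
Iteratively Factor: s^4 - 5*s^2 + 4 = (s + 1)*(s^3 - s^2 - 4*s + 4) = (s + 1)*(s + 2)*(s^2 - 3*s + 2) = (s - 2)*(s + 1)*(s + 2)*(s - 1)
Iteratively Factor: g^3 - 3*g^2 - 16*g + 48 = (g - 3)*(g^2 - 16) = (g - 4)*(g - 3)*(g + 4)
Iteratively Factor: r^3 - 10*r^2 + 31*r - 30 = (r - 3)*(r^2 - 7*r + 10) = (r - 5)*(r - 3)*(r - 2)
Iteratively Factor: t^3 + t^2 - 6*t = (t)*(t^2 + t - 6) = t*(t - 2)*(t + 3)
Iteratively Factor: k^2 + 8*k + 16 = (k + 4)*(k + 4)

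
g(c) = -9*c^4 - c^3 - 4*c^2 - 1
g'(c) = -36*c^3 - 3*c^2 - 8*c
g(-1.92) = -130.97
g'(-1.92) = 259.10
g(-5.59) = -8739.31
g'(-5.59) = 6239.34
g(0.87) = -9.84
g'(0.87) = -32.94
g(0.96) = -13.22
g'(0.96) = -42.30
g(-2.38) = -298.95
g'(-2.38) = 487.37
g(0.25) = -1.30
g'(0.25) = -2.75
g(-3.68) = -1655.90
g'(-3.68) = 1782.91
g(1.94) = -150.84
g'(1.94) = -289.66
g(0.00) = -1.00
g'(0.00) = 0.00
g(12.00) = -188929.00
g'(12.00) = -62736.00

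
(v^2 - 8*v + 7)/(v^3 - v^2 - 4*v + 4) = (v - 7)/(v^2 - 4)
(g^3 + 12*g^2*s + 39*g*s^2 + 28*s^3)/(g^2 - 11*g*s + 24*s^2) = (g^3 + 12*g^2*s + 39*g*s^2 + 28*s^3)/(g^2 - 11*g*s + 24*s^2)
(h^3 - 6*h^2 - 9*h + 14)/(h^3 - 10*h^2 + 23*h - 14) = (h + 2)/(h - 2)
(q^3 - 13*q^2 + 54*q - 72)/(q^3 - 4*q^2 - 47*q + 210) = (q^2 - 7*q + 12)/(q^2 + 2*q - 35)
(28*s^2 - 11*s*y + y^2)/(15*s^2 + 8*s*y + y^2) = (28*s^2 - 11*s*y + y^2)/(15*s^2 + 8*s*y + y^2)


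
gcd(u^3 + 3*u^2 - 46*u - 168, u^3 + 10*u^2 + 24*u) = u^2 + 10*u + 24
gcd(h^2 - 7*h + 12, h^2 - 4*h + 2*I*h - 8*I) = h - 4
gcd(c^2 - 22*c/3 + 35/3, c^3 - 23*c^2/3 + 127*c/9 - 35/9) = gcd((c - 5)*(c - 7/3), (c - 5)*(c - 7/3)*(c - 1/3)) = c^2 - 22*c/3 + 35/3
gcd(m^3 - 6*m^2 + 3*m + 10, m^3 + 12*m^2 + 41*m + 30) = m + 1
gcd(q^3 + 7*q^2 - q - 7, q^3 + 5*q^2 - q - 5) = q^2 - 1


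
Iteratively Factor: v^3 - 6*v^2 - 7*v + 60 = (v - 4)*(v^2 - 2*v - 15) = (v - 5)*(v - 4)*(v + 3)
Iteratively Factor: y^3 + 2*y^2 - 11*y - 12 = (y + 1)*(y^2 + y - 12) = (y + 1)*(y + 4)*(y - 3)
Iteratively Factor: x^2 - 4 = (x - 2)*(x + 2)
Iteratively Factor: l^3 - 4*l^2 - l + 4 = (l + 1)*(l^2 - 5*l + 4) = (l - 4)*(l + 1)*(l - 1)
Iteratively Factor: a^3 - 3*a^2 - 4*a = (a)*(a^2 - 3*a - 4) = a*(a - 4)*(a + 1)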